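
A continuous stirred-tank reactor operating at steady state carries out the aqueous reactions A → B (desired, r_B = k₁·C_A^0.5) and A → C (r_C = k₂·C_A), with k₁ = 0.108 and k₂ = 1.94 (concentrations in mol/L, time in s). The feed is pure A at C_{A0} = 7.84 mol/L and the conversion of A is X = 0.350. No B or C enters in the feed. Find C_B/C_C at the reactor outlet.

Exit C_A = C_{A0}(1−X) = 7.84×0.650 = 5.096 mol/L.
In a CSTR the entire volume is at exit conditions, so r_B = 0.108×5.096^0.5 = 0.2438 and r_C = 1.94×5.096 = 9.886.
Overall selectivity = C_B/C_C = r_Bτ/(r_Cτ) = r_B/r_C = 0.0247.

0.0247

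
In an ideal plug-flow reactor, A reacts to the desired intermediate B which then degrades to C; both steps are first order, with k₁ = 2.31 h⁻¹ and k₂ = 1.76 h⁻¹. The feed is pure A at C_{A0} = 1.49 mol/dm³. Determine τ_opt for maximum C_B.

For first-order series the maximum of C_B occurs at τ_opt = ln(k₂/k₁)/(k₂−k₁).
= ln(1.76/2.31)/(1.76−2.31) = ln(0.7619)/-0.5500 = -0.2719/-0.5500 = 0.494 h.

0.494 h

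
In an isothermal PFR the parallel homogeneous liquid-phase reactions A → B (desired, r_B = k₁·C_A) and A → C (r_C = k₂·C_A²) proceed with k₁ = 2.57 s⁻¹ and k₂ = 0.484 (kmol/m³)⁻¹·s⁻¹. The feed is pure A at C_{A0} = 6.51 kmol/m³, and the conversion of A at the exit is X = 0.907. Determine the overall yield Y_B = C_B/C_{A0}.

C_A = C_{A0}(1−X) = 0.6054 kmol/m³.
Along a PFR/batch, dC_B/dC_A = −r_B/(r_B+r_C) = −k₁/(k₁+k₂·C_A).
Integrating from C_{A0} to C_A: C_B = (2.57/0.484)·ln[(2.57+0.484·6.51)/(2.57+0.484·0.605)] = 5.310·ln(5.721/2.863) = 3.676 kmol/m³.
Y_B = C_B/C_{A0} = 3.676/6.51 = 0.565.

0.565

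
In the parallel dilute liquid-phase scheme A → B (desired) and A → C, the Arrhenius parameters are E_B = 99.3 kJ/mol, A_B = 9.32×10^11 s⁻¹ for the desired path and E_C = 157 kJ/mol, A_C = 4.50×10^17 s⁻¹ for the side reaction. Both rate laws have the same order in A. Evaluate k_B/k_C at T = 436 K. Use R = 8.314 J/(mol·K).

With equal orders, S_{B/C} = k_B/k_C = (A_B/A_C)·exp[(E_C−E_B)/(RT)].
(E_C−E_B)/(RT) = (157−99.3)×10³/(8.314×436) = 57700/3625 = 15.92.
k_B/k_C = (9.32×10^11/4.50×10^17)·exp(15.92) = 2.071×10^-6 × 8.184×10^6 = 16.9.

16.9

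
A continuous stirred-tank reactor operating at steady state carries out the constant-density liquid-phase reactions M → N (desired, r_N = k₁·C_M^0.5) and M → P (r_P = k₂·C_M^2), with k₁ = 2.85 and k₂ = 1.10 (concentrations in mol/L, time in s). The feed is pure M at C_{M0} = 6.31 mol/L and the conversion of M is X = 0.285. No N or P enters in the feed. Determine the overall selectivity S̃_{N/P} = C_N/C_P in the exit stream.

0.270

Exit C_M = C_{M0}(1−X) = 6.31×0.715 = 4.512 mol/L.
Rates in a CSTR are evaluated at the outlet concentration: r_N = 2.85×4.512^0.5 = 6.054, r_P = 1.10×4.512^2 = 22.39.
Overall selectivity = C_N/C_P = r_Nτ/(r_Pτ) = r_N/r_P = 0.270.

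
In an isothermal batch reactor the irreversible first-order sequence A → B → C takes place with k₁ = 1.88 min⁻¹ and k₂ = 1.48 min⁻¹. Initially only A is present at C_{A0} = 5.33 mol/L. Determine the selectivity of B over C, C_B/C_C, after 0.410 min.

2.59

Solving the coupled first-order balances gives C_B(t) = [k₁/(k₂−k₁)]·C_{A0}·(e^(−k₁t) − e^(−k₂t)).
e^(−k₁t) = e^(−1.88×0.410) = e^(−0.7708) = 0.4626; e^(−k₂t) = e^(−0.6068) = 0.5451.
C_B = 1.88×5.33/(1.48−1.88) × (0.4626−0.5451) = (-25.05)×(-0.08245) = 2.065 mol/L.
C_A = C_{A0}e^(−k₁t) = 2.466 mol/L, so C_C = C_{A0}−C_A−C_B = 0.7987 mol/L; C_B/C_C = 2.59.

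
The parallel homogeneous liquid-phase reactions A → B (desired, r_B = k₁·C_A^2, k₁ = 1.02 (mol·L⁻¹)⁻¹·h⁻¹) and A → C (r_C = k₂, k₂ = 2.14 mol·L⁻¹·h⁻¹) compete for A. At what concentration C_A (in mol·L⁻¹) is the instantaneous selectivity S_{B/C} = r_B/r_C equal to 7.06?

S_{B/C} = (k₁/k₂)·C_A^2 ⇒ C_A = (S·k₂/k₁)^(0.5).
= (7.06×2.14/1.02)^(0.5) = (14.81)^(0.5) = 3.85 mol·L⁻¹.

3.85 mol·L⁻¹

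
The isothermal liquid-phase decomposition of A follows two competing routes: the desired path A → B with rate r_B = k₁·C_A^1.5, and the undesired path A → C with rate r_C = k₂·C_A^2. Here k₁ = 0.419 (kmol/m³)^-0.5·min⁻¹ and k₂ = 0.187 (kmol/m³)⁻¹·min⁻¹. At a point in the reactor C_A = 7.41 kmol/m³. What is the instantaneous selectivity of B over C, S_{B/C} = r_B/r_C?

S_{B/C} = r_B/r_C = (k₁·C_A^1.5)/(k₂·C_A^2) = (k₁/k₂)·C_A^-0.5.
= (0.419×7.410^1.5) / (0.187×7.410^2) = 8.452/10.27 = 0.823.
The undesired path is higher order in A, so low C_A (CSTR or dilute feed) favours B.

0.823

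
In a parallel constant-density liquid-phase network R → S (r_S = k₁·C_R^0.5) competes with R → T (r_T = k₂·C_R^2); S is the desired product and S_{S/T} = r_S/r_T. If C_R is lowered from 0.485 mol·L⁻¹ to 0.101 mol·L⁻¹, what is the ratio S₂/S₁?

10.5

S_{S/T} = (k₁/k₂)·C_R^-1.5, so S₂/S₁ = (C_{R,2}/C_{R,1})^-1.5.
= (0.101/0.485)^(-1.5) = (0.2082)^(-1.5) = 10.5.
Selectivity toward S rises as C_R falls — low-concentration operation is favoured.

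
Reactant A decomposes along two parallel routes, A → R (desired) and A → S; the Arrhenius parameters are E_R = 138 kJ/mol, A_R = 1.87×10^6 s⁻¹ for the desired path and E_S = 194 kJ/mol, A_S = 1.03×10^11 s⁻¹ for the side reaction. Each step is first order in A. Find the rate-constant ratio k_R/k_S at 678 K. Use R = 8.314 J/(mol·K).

k_R/k_S = (A_R/A_S)·exp[−(E_R−E_S)/(RT)] = (A_R/A_S)·exp[(E_S−E_R)/(RT)].
(E_S−E_R)/(RT) = (194−138)×10³/(8.314×678) = 56000/5637 = 9.935.
k_R/k_S = (1.87×10^6/1.03×10^11)·exp(9.935) = 1.816×10^-5 × 20631 = 0.375.

0.375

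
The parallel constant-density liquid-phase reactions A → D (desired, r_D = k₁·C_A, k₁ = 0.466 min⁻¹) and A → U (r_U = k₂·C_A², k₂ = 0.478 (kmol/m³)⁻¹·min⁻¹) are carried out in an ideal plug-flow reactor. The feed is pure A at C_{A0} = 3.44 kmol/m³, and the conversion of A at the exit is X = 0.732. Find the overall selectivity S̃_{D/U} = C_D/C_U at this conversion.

0.486

C_A = C_{A0}(1−X) = 0.9219 kmol/m³.
Along a PFR/batch, dC_D/dC_A = −r_D/(r_D+r_U) = −k₁/(k₁+k₂·C_A).
Integrating from C_{A0} to C_A: C_D = (0.466/0.478)·ln[(0.466+0.478·3.44)/(0.466+0.478·0.922)] = 0.9749·ln(2.110/0.9067) = 0.8236 kmol/m³.
C_U = (C_{A0}−C_A)−C_D = 1.694 kmol/m³; S̃_{D/U} = 0.8236/1.694 = 0.486.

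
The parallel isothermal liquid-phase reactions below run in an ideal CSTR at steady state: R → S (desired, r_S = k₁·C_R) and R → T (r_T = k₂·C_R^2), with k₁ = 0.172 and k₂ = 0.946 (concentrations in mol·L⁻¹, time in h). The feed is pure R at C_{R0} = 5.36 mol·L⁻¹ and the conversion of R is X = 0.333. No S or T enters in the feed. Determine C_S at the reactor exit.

0.0864 mol·L⁻¹

Exit C_R = C_{R0}(1−X) = 5.36×0.667 = 3.575 mol·L⁻¹.
A CSTR operates uniformly at the exit composition, giving r_S = 0.6149 and r_T = 12.09 (each k·C_R^n at C_R = 3.575).
Fraction of consumed R going to S: r_S/(r_S+r_T) = 0.04840.
C_S = 0.04840·C_{R0}·X = 0.04840×5.36×0.333 = 0.0864 mol·L⁻¹.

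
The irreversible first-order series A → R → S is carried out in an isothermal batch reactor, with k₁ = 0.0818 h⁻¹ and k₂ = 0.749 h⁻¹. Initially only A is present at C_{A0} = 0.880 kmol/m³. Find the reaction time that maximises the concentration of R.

3.32 h

For first-order series the maximum of C_R occurs at t_opt = ln(k₂/k₁)/(k₂−k₁).
= ln(0.749/0.0818)/(0.749−0.0818) = ln(9.156)/0.6672 = 2.214/0.6672 = 3.32 h.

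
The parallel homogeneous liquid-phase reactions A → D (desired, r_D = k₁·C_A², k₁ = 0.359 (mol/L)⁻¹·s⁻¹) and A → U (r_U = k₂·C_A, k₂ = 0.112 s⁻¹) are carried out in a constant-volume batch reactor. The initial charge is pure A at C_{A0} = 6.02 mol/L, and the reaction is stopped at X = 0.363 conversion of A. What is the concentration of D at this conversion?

C_A = C_{A0}(1−X) = 3.835 mol/L.
Along a PFR/batch, dC_U/dC_A = −r_U/(r_D+r_U) = −k₂/(k₂+k₁·C_A).
Integrating from C_{A0} to C_A: C_U = (0.112/0.359)·ln[(0.112+0.359·6.02)/(0.112+0.359·3.83)] = 0.3120·ln(2.273/1.489) = 0.1321 mol/L.
Then C_D = (C_{A0}−C_A) − C_U = 2.185 − 0.1321 = 2.053 mol/L.

2.05 mol/L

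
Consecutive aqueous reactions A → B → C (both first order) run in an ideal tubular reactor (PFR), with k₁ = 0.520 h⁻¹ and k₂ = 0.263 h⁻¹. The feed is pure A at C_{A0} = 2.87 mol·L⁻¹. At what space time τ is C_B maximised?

2.65 h

Setting dC_B/dτ = 0 gives τ_opt = ln(k₂/k₁)/(k₂−k₁).
= ln(0.263/0.520)/(0.263−0.520) = ln(0.5058)/-0.2570 = -0.6817/-0.2570 = 2.65 h.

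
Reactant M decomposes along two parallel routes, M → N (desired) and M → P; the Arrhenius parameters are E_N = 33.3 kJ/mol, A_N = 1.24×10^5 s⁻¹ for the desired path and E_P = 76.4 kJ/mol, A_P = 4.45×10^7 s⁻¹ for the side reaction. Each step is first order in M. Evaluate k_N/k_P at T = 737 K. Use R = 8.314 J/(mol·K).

Since both paths have the same order in M, the concentration cancels and S_{N/P} = k_N/k_P = (A_N/A_P)·exp[(E_P−E_N)/(RT)].
(E_P−E_N)/(RT) = (76.4−33.3)×10³/(8.314×737) = 43100/6127 = 7.034.
k_N/k_P = (1.24×10^5/4.45×10^7)·exp(7.034) = 0.002787 × 1135 = 3.16.

3.16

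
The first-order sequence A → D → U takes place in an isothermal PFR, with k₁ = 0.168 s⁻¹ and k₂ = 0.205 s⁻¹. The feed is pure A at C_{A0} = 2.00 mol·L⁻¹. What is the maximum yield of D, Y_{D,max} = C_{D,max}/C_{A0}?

Evaluating C_D at τ_opt = ln(k₂/k₁)/(k₂−k₁) gives C_{D,max}/C_{A0} = (k₁/k₂)^[k₂/(k₂−k₁)].
= (0.168/0.205)^(0.205/(0.205−0.168)) = (0.8195)^(5.541) = 0.3319.

0.332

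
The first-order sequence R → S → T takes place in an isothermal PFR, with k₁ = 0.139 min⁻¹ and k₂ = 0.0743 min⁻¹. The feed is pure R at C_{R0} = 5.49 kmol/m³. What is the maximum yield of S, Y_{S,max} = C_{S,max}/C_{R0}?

0.487

At the optimum, C_{S,max}/C_{R0} = (k₁/k₂)^[k₂/(k₂−k₁)].
= (0.139/0.0743)^(0.0743/(0.0743−0.139)) = (1.871)^(-1.148) = 0.4871.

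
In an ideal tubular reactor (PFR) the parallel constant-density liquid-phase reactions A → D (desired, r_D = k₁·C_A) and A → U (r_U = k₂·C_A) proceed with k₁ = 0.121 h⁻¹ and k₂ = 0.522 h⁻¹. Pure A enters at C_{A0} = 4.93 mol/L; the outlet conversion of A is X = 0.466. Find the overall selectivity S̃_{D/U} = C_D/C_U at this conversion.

0.232

C_A = C_{A0}(1−X) = 2.633 mol/L.
Both paths are first order in A, so the instantaneous fraction to D is constant: dC_D/d(−C_A) = k₁/(k₁+k₂) = 0.1882.
C_D = 0.1882·(C_{A0}−C_A) = 0.1882×2.297 = 0.432 mol/L.
C_U = (C_{A0}−C_A)−C_D = 1.865 mol/L; S̃_{D/U} = 0.4323/1.865 = 0.232.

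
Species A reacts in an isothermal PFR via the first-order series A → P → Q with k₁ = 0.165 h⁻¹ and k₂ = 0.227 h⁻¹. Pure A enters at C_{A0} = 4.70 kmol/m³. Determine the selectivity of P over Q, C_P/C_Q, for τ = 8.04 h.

The intermediate concentration in a first-order A→B→C sequence is C_P = k₁C_{A0}(e^(−k₁τ) − e^(−k₂τ))/(k₂−k₁).
e^(−k₁τ) = e^(−0.165×8.04) = e^(−1.327) = 0.2654; e^(−k₂τ) = e^(−1.825) = 0.1612.
C_P = 0.165×4.70/(0.227−0.165) × (0.2654−0.1612) = 12.51×0.1042 = 1.303 kmol/m³.
C_A = C_{A0}e^(−k₁τ) = 1.247 kmol/m³, so C_Q = C_{A0}−C_A−C_P = 2.150 kmol/m³; C_P/C_Q = 0.606.

0.606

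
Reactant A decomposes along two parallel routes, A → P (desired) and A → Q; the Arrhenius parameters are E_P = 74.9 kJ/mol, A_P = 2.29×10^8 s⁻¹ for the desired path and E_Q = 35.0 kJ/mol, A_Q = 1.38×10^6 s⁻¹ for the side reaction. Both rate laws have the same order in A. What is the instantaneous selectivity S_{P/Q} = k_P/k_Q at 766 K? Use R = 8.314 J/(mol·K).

0.316

With equal orders, S_{P/Q} = k_P/k_Q = (A_P/A_Q)·exp[(E_Q−E_P)/(RT)].
(E_Q−E_P)/(RT) = (35.0−74.9)×10³/(8.314×766) = -39900/6369 = -6.265.
k_P/k_Q = (2.29×10^8/1.38×10^6)·exp(-6.265) = 165.9 × 0.001901 = 0.316.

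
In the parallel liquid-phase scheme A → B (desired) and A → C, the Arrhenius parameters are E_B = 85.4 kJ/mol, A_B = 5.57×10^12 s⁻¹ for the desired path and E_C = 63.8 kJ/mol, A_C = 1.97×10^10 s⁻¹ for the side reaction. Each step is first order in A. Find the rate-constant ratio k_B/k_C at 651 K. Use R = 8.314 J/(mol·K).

5.23

With equal orders, S_{B/C} = k_B/k_C = (A_B/A_C)·exp[(E_C−E_B)/(RT)].
(E_C−E_B)/(RT) = (63.8−85.4)×10³/(8.314×651) = -21600/5412 = -3.991.
k_B/k_C = (5.57×10^12/1.97×10^10)·exp(-3.991) = 282.7 × 0.01848 = 5.23.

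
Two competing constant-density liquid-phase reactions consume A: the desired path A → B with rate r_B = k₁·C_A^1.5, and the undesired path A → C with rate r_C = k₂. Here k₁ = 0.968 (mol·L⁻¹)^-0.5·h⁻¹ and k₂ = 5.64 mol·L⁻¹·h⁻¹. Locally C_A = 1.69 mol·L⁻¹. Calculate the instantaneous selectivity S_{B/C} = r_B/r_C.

S_{B/C} = r_B/r_C = (k₁·C_A^1.5)/(k₂) = (k₁/k₂)·C_A^1.5.
= (0.968×1.690^1.5) / (5.64) = 2.127/5.640 = 0.377.
Since the desired path is higher order in A, keeping C_A high (PFR or concentrated feed) favours B.

0.377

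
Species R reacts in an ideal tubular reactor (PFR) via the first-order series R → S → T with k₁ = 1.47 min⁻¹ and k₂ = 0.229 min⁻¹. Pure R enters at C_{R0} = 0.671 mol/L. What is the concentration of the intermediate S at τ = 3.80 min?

The intermediate concentration in a first-order A→B→C sequence is C_S = k₁C_{R0}(e^(−k₁τ) − e^(−k₂τ))/(k₂−k₁).
e^(−k₁τ) = e^(−1.47×3.80) = e^(−5.586) = 0.003750; e^(−k₂τ) = e^(−0.8702) = 0.4189.
C_S = 1.47×0.671/(0.229−1.47) × (0.003750−0.4189) = (-0.7948)×(-0.4151) = 0.3299 mol/L.

0.330 mol/L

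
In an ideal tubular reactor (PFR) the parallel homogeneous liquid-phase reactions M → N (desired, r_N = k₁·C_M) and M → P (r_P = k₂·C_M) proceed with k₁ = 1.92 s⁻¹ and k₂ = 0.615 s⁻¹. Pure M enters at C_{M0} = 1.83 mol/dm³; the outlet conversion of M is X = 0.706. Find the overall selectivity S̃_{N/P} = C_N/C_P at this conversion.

C_M = C_{M0}(1−X) = 0.5380 mol/dm³.
Both paths are first order in M, so the instantaneous fraction to N is constant: dC_N/d(−C_M) = k₁/(k₁+k₂) = 0.7574.
C_N = 0.7574·(C_{M0}−C_M) = 0.7574×1.292 = 0.979 mol/dm³.
C_P = (C_{M0}−C_M)−C_N = 0.3134 mol/dm³; S̃_{N/P} = 0.9785/0.3134 = 3.12.

3.12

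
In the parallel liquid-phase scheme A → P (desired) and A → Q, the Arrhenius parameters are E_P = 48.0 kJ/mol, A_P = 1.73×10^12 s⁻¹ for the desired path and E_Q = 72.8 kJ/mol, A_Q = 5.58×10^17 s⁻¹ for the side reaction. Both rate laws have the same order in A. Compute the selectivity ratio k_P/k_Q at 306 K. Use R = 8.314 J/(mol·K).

Since both paths have the same order in A, the concentration cancels and S_{P/Q} = k_P/k_Q = (A_P/A_Q)·exp[(E_Q−E_P)/(RT)].
(E_Q−E_P)/(RT) = (72.8−48.0)×10³/(8.314×306) = 24800/2544 = 9.748.
k_P/k_Q = (1.73×10^12/5.58×10^17)·exp(9.748) = 3.100×10^-6 × 17122 = 0.0531.

0.0531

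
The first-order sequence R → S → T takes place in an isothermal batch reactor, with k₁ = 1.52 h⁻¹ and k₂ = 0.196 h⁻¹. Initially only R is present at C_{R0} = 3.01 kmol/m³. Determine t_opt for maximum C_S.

For first-order series the maximum of C_S occurs at t_opt = ln(k₂/k₁)/(k₂−k₁).
= ln(0.196/1.52)/(0.196−1.52) = ln(0.1289)/-1.324 = -2.048/-1.324 = 1.55 h.

1.55 h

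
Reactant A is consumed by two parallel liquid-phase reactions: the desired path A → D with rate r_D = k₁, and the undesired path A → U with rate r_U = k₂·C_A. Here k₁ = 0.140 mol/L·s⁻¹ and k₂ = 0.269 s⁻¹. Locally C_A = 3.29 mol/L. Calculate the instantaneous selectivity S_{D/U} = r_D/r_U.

S_{D/U} = r_D/r_U = (k₁)/(k₂·C_A) = (k₁/k₂)·C_A⁻¹.
= (0.140) / (0.269×3.290) = 0.1400/0.8850 = 0.158.
The undesired path is higher order in A, so low C_A (CSTR or dilute feed) favours D.

0.158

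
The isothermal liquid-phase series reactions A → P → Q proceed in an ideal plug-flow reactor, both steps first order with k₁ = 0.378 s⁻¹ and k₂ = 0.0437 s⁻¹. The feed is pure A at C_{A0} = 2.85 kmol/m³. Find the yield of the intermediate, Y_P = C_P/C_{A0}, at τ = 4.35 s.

The intermediate concentration in a first-order A→B→C sequence is C_P = k₁C_{A0}(e^(−k₁τ) − e^(−k₂τ))/(k₂−k₁).
e^(−k₁τ) = e^(−0.378×4.35) = e^(−1.644) = 0.1931; e^(−k₂τ) = e^(−0.1901) = 0.8269.
C_P = 0.378×2.85/(0.0437−0.378) × (0.1931−0.8269) = (-3.223)×(-0.6337) = 2.042 kmol/m³.
Y_P = C_P/C_{A0} = 2.042/2.85 = 0.717.

0.717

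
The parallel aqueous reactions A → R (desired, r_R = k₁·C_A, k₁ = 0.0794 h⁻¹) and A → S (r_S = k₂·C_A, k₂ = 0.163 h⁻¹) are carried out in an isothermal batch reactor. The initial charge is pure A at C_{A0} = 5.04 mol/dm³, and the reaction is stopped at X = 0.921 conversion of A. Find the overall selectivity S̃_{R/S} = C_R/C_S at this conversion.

C_A = C_{A0}(1−X) = 0.3982 mol/dm³.
Both paths are first order in A, so the instantaneous fraction to R is constant: dC_R/d(−C_A) = k₁/(k₁+k₂) = 0.3276.
C_R = 0.3276·(C_{A0}−C_A) = 0.3276×4.642 = 1.52 mol/dm³.
C_S = (C_{A0}−C_A)−C_R = 3.121 mol/dm³; S̃_{R/S} = 1.520/3.121 = 0.487.

0.487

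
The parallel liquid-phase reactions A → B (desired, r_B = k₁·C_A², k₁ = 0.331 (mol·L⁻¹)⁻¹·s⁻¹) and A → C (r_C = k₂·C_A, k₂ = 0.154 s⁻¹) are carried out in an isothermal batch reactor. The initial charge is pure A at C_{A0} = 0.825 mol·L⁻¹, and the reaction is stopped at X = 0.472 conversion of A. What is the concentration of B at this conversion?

0.222 mol·L⁻¹

C_A = C_{A0}(1−X) = 0.4356 mol·L⁻¹.
Along a PFR/batch, dC_C/dC_A = −r_C/(r_B+r_C) = −k₂/(k₂+k₁·C_A).
Integrating from C_{A0} to C_A: C_C = (0.154/0.331)·ln[(0.154+0.331·0.825)/(0.154+0.331·0.436)] = 0.4653·ln(0.4271/0.2982) = 0.1671 mol·L⁻¹.
Then C_B = (C_{A0}−C_A) − C_C = 0.3894 − 0.1671 = 0.2223 mol·L⁻¹.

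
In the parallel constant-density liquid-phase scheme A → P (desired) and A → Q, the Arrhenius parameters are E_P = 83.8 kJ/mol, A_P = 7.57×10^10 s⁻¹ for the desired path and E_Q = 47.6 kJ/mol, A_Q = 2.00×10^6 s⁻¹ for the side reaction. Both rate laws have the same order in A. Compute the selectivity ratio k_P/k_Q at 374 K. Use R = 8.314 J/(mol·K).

With equal orders, S_{P/Q} = k_P/k_Q = (A_P/A_Q)·exp[(E_Q−E_P)/(RT)].
(E_Q−E_P)/(RT) = (47.6−83.8)×10³/(8.314×374) = -36200/3109 = -11.64.
k_P/k_Q = (7.57×10^10/2.00×10^6)·exp(-11.64) = 37850 × 8.789×10^-6 = 0.333.
Since E_P > E_Q, raising the temperature improves selectivity toward P.

0.333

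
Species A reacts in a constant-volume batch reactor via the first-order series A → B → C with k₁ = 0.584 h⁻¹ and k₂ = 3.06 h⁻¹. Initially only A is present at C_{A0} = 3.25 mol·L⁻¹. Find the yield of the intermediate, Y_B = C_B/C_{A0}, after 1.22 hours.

0.110

Solving the coupled first-order balances gives C_B(t) = [k₁/(k₂−k₁)]·C_{A0}·(e^(−k₁t) − e^(−k₂t)).
e^(−k₁t) = e^(−0.584×1.22) = e^(−0.7125) = 0.4904; e^(−k₂t) = e^(−3.733) = 0.02392.
C_B = 0.584×3.25/(3.06−0.584) × (0.4904−0.02392) = 0.7666×0.4665 = 0.3576 mol·L⁻¹.
Y_B = C_B/C_{A0} = 0.3576/3.25 = 0.110.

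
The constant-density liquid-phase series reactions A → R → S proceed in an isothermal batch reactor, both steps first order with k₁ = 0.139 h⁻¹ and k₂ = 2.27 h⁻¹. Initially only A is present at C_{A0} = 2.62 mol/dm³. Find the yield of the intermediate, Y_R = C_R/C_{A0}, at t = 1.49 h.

For first-order series with pure A initially, C_R(t) = k₁C_{A0}/(k₂−k₁)·(e^(−k₁t) − e^(−k₂t)).
e^(−k₁t) = e^(−0.139×1.49) = e^(−0.2071) = 0.8129; e^(−k₂t) = e^(−3.382) = 0.03397.
C_R = 0.139×2.62/(2.27−0.139) × (0.8129−0.03397) = 0.1709×0.7790 = 0.1331 mol/dm³.
Y_R = C_R/C_{A0} = 0.1331/2.62 = 0.0508.

0.0508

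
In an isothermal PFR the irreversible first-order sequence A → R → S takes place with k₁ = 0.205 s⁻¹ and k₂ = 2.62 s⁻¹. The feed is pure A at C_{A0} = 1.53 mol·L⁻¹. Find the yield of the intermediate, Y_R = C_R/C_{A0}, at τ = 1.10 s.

0.0630

For first-order series with pure A initially, C_R(τ) = k₁C_{A0}/(k₂−k₁)·(e^(−k₁τ) − e^(−k₂τ)).
e^(−k₁τ) = e^(−0.205×1.10) = e^(−0.2255) = 0.7981; e^(−k₂τ) = e^(−2.882) = 0.05602.
C_R = 0.205×1.53/(2.62−0.205) × (0.7981−0.05602) = 0.1299×0.7421 = 0.09638 mol·L⁻¹.
Y_R = C_R/C_{A0} = 0.09638/1.53 = 0.0630.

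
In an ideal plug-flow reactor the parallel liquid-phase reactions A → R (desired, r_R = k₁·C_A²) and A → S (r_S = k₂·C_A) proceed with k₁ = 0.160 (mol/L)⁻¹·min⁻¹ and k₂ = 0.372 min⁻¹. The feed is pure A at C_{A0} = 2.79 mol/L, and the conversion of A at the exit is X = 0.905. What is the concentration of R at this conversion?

C_A = C_{A0}(1−X) = 0.2650 mol/L.
Along a PFR/batch, dC_S/dC_A = −r_S/(r_R+r_S) = −k₂/(k₂+k₁·C_A).
Integrating from C_{A0} to C_A: C_S = (0.372/0.160)·ln[(0.372+0.160·2.79)/(0.372+0.160·0.265)] = 2.325·ln(0.8184/0.4144) = 1.582 mol/L.
Then C_R = (C_{A0}−C_A) − C_S = 2.525 − 1.582 = 0.9428 mol/L.

0.943 mol/L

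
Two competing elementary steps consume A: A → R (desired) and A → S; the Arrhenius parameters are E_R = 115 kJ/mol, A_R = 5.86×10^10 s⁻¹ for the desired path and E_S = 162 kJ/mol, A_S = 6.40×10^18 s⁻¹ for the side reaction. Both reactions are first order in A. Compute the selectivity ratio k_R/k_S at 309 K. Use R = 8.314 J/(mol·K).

0.807

k_R/k_S = (A_R/A_S)·exp[−(E_R−E_S)/(RT)] = (A_R/A_S)·exp[(E_S−E_R)/(RT)].
(E_S−E_R)/(RT) = (162−115)×10³/(8.314×309) = 47000/2569 = 18.29.
k_R/k_S = (5.86×10^10/6.40×10^18)·exp(18.29) = 9.156×10^-9 × 8.818×10^7 = 0.807.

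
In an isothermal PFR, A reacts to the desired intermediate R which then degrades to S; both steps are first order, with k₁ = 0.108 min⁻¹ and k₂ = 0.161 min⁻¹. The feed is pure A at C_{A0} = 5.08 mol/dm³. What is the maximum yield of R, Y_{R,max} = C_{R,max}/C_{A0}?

0.297

Evaluating C_R at τ_opt = ln(k₂/k₁)/(k₂−k₁) gives C_{R,max}/C_{A0} = (k₁/k₂)^[k₂/(k₂−k₁)].
= (0.108/0.161)^(0.161/(0.161−0.108)) = (0.6708)^(3.038) = 0.2973.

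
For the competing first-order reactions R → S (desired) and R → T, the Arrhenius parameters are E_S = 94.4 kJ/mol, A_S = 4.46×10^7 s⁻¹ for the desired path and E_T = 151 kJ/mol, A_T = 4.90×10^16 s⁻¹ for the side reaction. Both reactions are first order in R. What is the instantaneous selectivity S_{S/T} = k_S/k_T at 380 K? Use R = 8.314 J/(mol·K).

k_S/k_T = (A_S/A_T)·exp[−(E_S−E_T)/(RT)] = (A_S/A_T)·exp[(E_T−E_S)/(RT)].
(E_T−E_S)/(RT) = (151−94.4)×10³/(8.314×380) = 56600/3159 = 17.92.
k_S/k_T = (4.46×10^7/4.90×10^16)·exp(17.92) = 9.102×10^-10 × 6.032×10^7 = 0.0549.

0.0549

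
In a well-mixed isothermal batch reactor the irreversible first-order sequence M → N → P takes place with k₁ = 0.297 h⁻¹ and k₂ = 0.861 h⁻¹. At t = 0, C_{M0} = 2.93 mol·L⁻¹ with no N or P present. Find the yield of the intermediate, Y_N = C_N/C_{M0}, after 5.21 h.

Solving the coupled first-order balances gives C_N(t) = [k₁/(k₂−k₁)]·C_{M0}·(e^(−k₁t) − e^(−k₂t)).
e^(−k₁t) = e^(−0.297×5.21) = e^(−1.547) = 0.2128; e^(−k₂t) = e^(−4.486) = 0.01127.
C_N = 0.297×2.93/(0.861−0.297) × (0.2128−0.01127) = 1.543×0.2015 = 0.3110 mol·L⁻¹.
Y_N = C_N/C_{M0} = 0.3110/2.93 = 0.106.

0.106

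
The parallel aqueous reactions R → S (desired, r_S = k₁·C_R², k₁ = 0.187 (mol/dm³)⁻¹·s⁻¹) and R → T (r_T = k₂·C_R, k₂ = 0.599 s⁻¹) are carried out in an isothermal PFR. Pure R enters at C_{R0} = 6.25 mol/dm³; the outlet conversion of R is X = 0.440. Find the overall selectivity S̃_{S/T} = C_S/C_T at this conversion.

1.50

C_R = C_{R0}(1−X) = 3.500 mol/dm³.
Along a PFR/batch, dC_T/dC_R = −r_T/(r_S+r_T) = −k₂/(k₂+k₁·C_R).
Integrating from C_{R0} to C_R: C_T = (0.599/0.187)·ln[(0.599+0.187·6.25)/(0.599+0.187·3.50)] = 3.203·ln(1.768/1.254) = 1.101 mol/dm³.
Then C_S = (C_{R0}−C_R) − C_T = 2.750 − 1.101 = 1.649 mol/dm³.
S̃_{S/T} = C_S/C_T = 1.649/1.101 = 1.50.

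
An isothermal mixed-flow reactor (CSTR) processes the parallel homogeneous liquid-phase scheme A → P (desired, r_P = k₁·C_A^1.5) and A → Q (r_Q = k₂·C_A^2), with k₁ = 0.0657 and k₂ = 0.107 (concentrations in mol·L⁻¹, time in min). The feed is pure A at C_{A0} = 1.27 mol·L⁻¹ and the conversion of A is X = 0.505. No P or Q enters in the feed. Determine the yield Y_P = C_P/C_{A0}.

Exit C_A = C_{A0}(1−X) = 1.27×0.495 = 0.6287 mol·L⁻¹.
Rates in a CSTR are evaluated at the outlet concentration: r_P = 0.0657×0.6287^1.5 = 0.03275, r_Q = 0.107×0.6287^2 = 0.04229.
Fraction of consumed A going to P: r_P/(r_P+r_Q) = 0.4364.
C_P = 0.4364·C_{A0}·X = 0.4364×1.27×0.505 = 0.280 mol·L⁻¹; Y_P = C_P/C_{A0} = 0.220.

0.220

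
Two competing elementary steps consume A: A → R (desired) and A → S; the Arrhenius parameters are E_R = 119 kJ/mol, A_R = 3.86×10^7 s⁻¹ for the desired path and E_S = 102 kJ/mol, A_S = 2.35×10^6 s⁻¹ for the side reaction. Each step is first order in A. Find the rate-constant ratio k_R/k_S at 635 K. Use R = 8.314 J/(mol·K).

0.656

Since both paths have the same order in A, the concentration cancels and S_{R/S} = k_R/k_S = (A_R/A_S)·exp[(E_S−E_R)/(RT)].
(E_S−E_R)/(RT) = (102−119)×10³/(8.314×635) = -17000/5279 = -3.220.
k_R/k_S = (3.86×10^7/2.35×10^6)·exp(-3.220) = 16.43 × 0.03995 = 0.656.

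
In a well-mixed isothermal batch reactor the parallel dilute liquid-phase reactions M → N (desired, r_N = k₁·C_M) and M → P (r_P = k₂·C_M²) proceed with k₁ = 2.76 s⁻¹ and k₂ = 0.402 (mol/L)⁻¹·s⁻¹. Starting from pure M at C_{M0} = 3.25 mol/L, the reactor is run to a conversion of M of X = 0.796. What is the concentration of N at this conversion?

2.03 mol/L

C_M = C_{M0}(1−X) = 0.6630 mol/L.
Along a PFR/batch, dC_N/dC_M = −r_N/(r_N+r_P) = −k₁/(k₁+k₂·C_M).
Integrating from C_{M0} to C_M: C_N = (2.76/0.402)·ln[(2.76+0.402·3.25)/(2.76+0.402·0.663)] = 6.866·ln(4.066/3.027) = 2.028 mol/L.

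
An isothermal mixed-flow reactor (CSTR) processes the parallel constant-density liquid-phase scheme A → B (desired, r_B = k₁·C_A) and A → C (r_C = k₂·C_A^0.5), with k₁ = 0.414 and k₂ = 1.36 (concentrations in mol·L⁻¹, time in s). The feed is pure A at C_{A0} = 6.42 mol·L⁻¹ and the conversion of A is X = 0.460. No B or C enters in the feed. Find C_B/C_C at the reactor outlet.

Exit C_A = C_{A0}(1−X) = 6.42×0.540 = 3.467 mol·L⁻¹.
Rates in a CSTR are evaluated at the outlet concentration: r_B = 0.414×3.467 = 1.435, r_C = 1.36×3.467^0.5 = 2.532.
Overall selectivity = C_B/C_C = r_Bτ/(r_Cτ) = r_B/r_C = 0.567.

0.567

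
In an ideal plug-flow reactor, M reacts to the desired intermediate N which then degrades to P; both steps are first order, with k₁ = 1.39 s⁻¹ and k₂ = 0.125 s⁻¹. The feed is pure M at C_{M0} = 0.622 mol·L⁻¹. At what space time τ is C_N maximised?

The intermediate peaks when r₁ = r₂, i.e. k₁e^(−k₁τ) = k₂e^(−k₂τ), giving τ_opt = ln(k₂/k₁)/(k₂−k₁).
= ln(0.125/1.39)/(0.125−1.39) = ln(0.08993)/-1.265 = -2.409/-1.265 = 1.90 s.

1.90 s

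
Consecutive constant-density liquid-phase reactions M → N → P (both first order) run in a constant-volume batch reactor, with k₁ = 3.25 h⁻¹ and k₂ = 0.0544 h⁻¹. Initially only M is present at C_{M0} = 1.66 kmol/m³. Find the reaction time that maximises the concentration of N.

For first-order series the maximum of C_N occurs at t_opt = ln(k₂/k₁)/(k₂−k₁).
= ln(0.0544/3.25)/(0.0544−3.25) = ln(0.01674)/-3.196 = -4.090/-3.196 = 1.28 h.

1.28 h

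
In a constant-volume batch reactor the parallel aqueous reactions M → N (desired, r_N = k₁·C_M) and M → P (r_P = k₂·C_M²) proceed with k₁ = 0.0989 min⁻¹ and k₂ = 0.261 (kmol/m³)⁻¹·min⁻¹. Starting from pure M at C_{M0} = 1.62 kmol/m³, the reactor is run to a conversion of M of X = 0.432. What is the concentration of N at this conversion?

C_M = C_{M0}(1−X) = 0.9202 kmol/m³.
Along a PFR/batch, dC_N/dC_M = −r_N/(r_N+r_P) = −k₁/(k₁+k₂·C_M).
Integrating from C_{M0} to C_M: C_N = (0.0989/0.261)·ln[(0.0989+0.261·1.62)/(0.0989+0.261·0.920)] = 0.3789·ln(0.5217/0.3391) = 0.1633 kmol/m³.

0.163 kmol/m³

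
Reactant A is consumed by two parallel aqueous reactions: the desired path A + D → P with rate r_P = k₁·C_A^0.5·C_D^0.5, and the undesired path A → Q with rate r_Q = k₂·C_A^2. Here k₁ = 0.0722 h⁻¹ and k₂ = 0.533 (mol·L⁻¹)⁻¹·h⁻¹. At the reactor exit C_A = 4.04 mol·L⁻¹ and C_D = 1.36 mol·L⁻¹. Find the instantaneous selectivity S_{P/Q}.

0.0195

S_{P/Q} = r_P/r_Q = (k₁·C_A^0.5·C_D^0.5)/(k₂·C_A^2) = (k₁/k₂)·C_A^-1.5·C_D^0.5.
= (0.0722×4.040^0.5×1.360^0.5) / (0.533×4.040^2) = 0.1692/8.699 = 0.0195.
The undesired path is higher order in A, so low C_A (CSTR or dilute feed) favours P.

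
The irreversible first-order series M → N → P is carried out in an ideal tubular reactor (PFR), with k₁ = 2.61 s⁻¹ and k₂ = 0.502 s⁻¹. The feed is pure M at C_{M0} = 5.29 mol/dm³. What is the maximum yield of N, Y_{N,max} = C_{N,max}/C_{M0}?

0.675

Evaluating C_N at τ_opt = ln(k₂/k₁)/(k₂−k₁) gives C_{N,max}/C_{M0} = (k₁/k₂)^[k₂/(k₂−k₁)].
= (2.61/0.502)^(0.502/(0.502−2.61)) = (5.199)^(-0.2381) = 0.6753.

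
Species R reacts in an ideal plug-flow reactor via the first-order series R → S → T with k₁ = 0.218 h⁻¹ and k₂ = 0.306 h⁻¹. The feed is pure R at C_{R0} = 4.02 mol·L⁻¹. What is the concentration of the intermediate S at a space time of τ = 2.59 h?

The intermediate concentration in a first-order A→B→C sequence is C_S = k₁C_{R0}(e^(−k₁τ) − e^(−k₂τ))/(k₂−k₁).
e^(−k₁τ) = e^(−0.218×2.59) = e^(−0.5646) = 0.5686; e^(−k₂τ) = e^(−0.7925) = 0.4527.
C_S = 0.218×4.02/(0.306−0.218) × (0.5686−0.4527) = 9.959×0.1159 = 1.154 mol·L⁻¹.

1.15 mol·L⁻¹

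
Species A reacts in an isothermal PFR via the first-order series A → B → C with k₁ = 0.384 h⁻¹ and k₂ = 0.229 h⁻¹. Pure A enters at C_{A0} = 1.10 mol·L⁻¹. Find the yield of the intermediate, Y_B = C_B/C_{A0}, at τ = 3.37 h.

0.466

For first-order series with pure A initially, C_B(τ) = k₁C_{A0}/(k₂−k₁)·(e^(−k₁τ) − e^(−k₂τ)).
e^(−k₁τ) = e^(−0.384×3.37) = e^(−1.294) = 0.2741; e^(−k₂τ) = e^(−0.7717) = 0.4622.
C_B = 0.384×1.10/(0.229−0.384) × (0.2741−0.4622) = (-2.725)×(-0.1881) = 0.5125 mol·L⁻¹.
Y_B = C_B/C_{A0} = 0.5125/1.10 = 0.466.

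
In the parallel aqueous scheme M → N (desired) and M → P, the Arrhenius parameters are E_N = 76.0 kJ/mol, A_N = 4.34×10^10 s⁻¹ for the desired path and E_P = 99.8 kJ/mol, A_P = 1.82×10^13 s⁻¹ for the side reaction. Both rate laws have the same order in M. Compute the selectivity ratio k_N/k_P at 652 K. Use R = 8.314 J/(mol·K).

0.192

With equal orders, S_{N/P} = k_N/k_P = (A_N/A_P)·exp[(E_P−E_N)/(RT)].
(E_P−E_N)/(RT) = (99.8−76.0)×10³/(8.314×652) = 23800/5421 = 4.391.
k_N/k_P = (4.34×10^10/1.82×10^13)·exp(4.391) = 0.002385 × 80.69 = 0.192.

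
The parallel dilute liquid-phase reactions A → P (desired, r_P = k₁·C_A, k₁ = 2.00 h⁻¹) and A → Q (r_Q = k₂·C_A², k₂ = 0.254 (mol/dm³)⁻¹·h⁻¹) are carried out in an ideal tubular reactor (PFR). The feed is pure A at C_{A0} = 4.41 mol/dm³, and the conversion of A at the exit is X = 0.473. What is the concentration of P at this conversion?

C_A = C_{A0}(1−X) = 2.324 mol/dm³.
Along a PFR/batch, dC_P/dC_A = −r_P/(r_P+r_Q) = −k₁/(k₁+k₂·C_A).
Integrating from C_{A0} to C_A: C_P = (2.00/0.254)·ln[(2.00+0.254·4.41)/(2.00+0.254·2.32)] = 7.874·ln(3.120/2.590) = 1.465 mol/dm³.

1.47 mol/dm³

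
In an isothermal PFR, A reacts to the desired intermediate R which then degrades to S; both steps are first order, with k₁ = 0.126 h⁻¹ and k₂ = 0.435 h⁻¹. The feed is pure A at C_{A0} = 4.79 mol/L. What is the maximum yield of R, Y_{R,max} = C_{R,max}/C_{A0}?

For a first-order series the maximum intermediate yield is C_{R,max}/C_{A0} = (k₁/k₂)^[k₂/(k₂−k₁)].
= (0.126/0.435)^(0.435/(0.435−0.126)) = (0.2897)^(1.408) = 0.1748.

0.175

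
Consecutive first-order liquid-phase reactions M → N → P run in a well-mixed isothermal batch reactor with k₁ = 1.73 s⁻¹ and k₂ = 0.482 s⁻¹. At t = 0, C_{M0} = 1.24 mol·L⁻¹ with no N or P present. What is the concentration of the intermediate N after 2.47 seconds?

Solving the coupled first-order balances gives C_N(t) = [k₁/(k₂−k₁)]·C_{M0}·(e^(−k₁t) − e^(−k₂t)).
e^(−k₁t) = e^(−1.73×2.47) = e^(−4.273) = 0.01394; e^(−k₂t) = e^(−1.191) = 0.3041.
C_N = 1.73×1.24/(0.482−1.73) × (0.01394−0.3041) = (-1.719)×(-0.2901) = 0.4987 mol·L⁻¹.

0.499 mol·L⁻¹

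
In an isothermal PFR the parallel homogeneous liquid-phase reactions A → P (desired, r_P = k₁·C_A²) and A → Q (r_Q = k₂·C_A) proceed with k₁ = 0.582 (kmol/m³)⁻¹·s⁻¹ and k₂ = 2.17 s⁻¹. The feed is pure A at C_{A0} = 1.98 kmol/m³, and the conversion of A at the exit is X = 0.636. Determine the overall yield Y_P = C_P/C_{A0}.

C_A = C_{A0}(1−X) = 0.7207 kmol/m³.
Along a PFR/batch, dC_Q/dC_A = −r_Q/(r_P+r_Q) = −k₂/(k₂+k₁·C_A).
Integrating from C_{A0} to C_A: C_Q = (2.17/0.582)·ln[(2.17+0.582·1.98)/(2.17+0.582·0.721)] = 3.729·ln(3.322/2.589) = 0.9292 kmol/m³.
Then C_P = (C_{A0}−C_A) − C_Q = 1.259 − 0.9292 = 0.3300 kmol/m³.
Y_P = C_P/C_{A0} = 0.3300/1.98 = 0.167.

0.167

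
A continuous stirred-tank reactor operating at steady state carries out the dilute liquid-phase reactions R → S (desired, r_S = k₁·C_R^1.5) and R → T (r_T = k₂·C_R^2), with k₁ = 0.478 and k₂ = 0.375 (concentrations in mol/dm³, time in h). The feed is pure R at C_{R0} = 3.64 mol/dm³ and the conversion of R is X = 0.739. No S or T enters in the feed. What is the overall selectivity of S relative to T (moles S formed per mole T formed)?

Exit C_R = C_{R0}(1−X) = 3.64×0.261 = 0.9500 mol/dm³.
Rates in a CSTR are evaluated at the outlet concentration: r_S = 0.478×0.9500^1.5 = 0.4426, r_T = 0.375×0.9500^2 = 0.3385.
Overall selectivity = C_S/C_T = r_Sτ/(r_Tτ) = r_S/r_T = 1.31.

1.31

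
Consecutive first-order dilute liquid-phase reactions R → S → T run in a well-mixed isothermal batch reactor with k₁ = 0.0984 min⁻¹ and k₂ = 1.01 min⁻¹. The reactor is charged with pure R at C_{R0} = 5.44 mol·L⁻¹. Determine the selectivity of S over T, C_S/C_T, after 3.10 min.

0.398

For first-order series with pure R initially, C_S(t) = k₁C_{R0}/(k₂−k₁)·(e^(−k₁t) − e^(−k₂t)).
e^(−k₁t) = e^(−0.0984×3.10) = e^(−0.3050) = 0.7371; e^(−k₂t) = e^(−3.131) = 0.04367.
C_S = 0.0984×5.44/(1.01−0.0984) × (0.7371−0.04367) = 0.5872×0.6934 = 0.4072 mol·L⁻¹.
C_R = C_{R0}e^(−k₁t) = 4.010 mol·L⁻¹, so C_T = C_{R0}−C_R−C_S = 1.023 mol·L⁻¹; C_S/C_T = 0.398.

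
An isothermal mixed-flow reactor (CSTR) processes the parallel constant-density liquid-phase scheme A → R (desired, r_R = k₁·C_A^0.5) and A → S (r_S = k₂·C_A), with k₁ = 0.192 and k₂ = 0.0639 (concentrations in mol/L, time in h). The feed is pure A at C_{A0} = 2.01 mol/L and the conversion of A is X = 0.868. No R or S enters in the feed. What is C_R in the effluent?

Exit C_A = C_{A0}(1−X) = 2.01×0.132 = 0.2653 mol/L.
Rates in a CSTR are evaluated at the outlet concentration: r_R = 0.192×0.2653^0.5 = 0.09890, r_S = 0.0639×0.2653 = 0.01695.
Fraction of consumed A going to R: r_R/(r_R+r_S) = 0.8537.
C_R = 0.8537·C_{A0}·X = 0.8537×2.01×0.868 = 1.49 mol/L.

1.49 mol/L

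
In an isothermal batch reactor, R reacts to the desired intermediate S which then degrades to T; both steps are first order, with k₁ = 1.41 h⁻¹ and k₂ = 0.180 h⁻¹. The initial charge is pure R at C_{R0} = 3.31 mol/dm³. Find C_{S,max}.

At the optimum, C_{S,max}/C_{R0} = (k₁/k₂)^[k₂/(k₂−k₁)].
= (1.41/0.180)^(0.180/(0.180−1.41)) = (7.833)^(-0.1463) = 0.7399.
C_{S,max} = 0.7399×3.31 = 2.45 mol/dm³.

2.45 mol/dm³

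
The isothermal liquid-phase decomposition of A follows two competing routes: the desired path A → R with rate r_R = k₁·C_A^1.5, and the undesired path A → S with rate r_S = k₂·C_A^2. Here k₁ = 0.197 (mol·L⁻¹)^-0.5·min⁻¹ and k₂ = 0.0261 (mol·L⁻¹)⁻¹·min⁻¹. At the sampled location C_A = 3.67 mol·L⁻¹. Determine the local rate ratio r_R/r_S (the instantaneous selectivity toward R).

S_{R/S} = r_R/r_S = (k₁·C_A^1.5)/(k₂·C_A^2) = (k₁/k₂)·C_A^-0.5.
= (0.197×3.670^1.5) / (0.0261×3.670^2) = 1.385/0.3515 = 3.94.
The undesired path is higher order in A, so low C_A (CSTR or dilute feed) favours R.

3.94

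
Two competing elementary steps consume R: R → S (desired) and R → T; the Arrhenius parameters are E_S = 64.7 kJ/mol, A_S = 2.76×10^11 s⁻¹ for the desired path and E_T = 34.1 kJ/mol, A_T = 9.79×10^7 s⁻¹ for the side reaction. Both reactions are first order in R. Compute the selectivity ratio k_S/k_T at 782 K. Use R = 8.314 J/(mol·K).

25.5

k_S/k_T = (A_S/A_T)·exp[−(E_S−E_T)/(RT)] = (A_S/A_T)·exp[(E_T−E_S)/(RT)].
(E_T−E_S)/(RT) = (34.1−64.7)×10³/(8.314×782) = -30600/6502 = -4.707.
k_S/k_T = (2.76×10^11/9.79×10^7)·exp(-4.707) = 2819 × 0.009036 = 25.5.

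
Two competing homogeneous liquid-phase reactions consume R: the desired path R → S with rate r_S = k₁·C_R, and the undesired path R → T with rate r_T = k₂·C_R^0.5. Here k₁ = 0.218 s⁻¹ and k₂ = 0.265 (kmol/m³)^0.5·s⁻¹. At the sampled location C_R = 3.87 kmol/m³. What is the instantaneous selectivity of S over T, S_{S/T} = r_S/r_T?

S_{S/T} = r_S/r_T = (k₁·C_R)/(k₂·C_R^0.5) = (k₁/k₂)·C_R^0.5.
= (0.218×3.870) / (0.265×3.870^0.5) = 0.8437/0.5213 = 1.62.

1.62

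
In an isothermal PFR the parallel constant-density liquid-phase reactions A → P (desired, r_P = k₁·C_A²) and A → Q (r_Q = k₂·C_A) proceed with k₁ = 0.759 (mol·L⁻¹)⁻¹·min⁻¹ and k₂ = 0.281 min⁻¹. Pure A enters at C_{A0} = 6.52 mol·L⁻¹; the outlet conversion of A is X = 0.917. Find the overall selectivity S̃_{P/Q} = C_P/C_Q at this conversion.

6.98

C_A = C_{A0}(1−X) = 0.5412 mol·L⁻¹.
Along a PFR/batch, dC_Q/dC_A = −r_Q/(r_P+r_Q) = −k₂/(k₂+k₁·C_A).
Integrating from C_{A0} to C_A: C_Q = (0.281/0.759)·ln[(0.281+0.759·6.52)/(0.281+0.759·0.541)] = 0.3702·ln(5.230/0.6917) = 0.7489 mol·L⁻¹.
Then C_P = (C_{A0}−C_A) − C_Q = 5.979 − 0.7489 = 5.230 mol·L⁻¹.
S̃_{P/Q} = C_P/C_Q = 5.230/0.7489 = 6.98.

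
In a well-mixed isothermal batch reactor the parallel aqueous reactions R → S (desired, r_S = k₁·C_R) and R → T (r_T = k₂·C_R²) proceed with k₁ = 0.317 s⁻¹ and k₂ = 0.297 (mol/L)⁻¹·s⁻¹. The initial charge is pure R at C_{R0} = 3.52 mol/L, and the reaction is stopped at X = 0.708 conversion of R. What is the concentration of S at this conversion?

C_R = C_{R0}(1−X) = 1.028 mol/L.
Along a PFR/batch, dC_S/dC_R = −r_S/(r_S+r_T) = −k₁/(k₁+k₂·C_R).
Integrating from C_{R0} to C_R: C_S = (0.317/0.297)·ln[(0.317+0.297·3.52)/(0.317+0.297·1.03)] = 1.067·ln(1.362/0.6223) = 0.8364 mol/L.

0.836 mol/L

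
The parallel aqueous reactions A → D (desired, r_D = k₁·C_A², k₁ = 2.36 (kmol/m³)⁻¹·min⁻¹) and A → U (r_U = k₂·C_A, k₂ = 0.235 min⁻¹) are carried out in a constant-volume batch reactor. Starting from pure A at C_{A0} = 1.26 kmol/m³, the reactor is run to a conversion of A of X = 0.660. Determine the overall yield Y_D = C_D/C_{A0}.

C_A = C_{A0}(1−X) = 0.4284 kmol/m³.
Along a PFR/batch, dC_U/dC_A = −r_U/(r_D+r_U) = −k₂/(k₂+k₁·C_A).
Integrating from C_{A0} to C_A: C_U = (0.235/2.36)·ln[(0.235+2.36·1.26)/(0.235+2.36·0.428)] = 0.09958·ln(3.209/1.246) = 0.09419 kmol/m³.
Then C_D = (C_{A0}−C_A) − C_U = 0.8316 − 0.09419 = 0.7374 kmol/m³.
Y_D = C_D/C_{A0} = 0.7374/1.26 = 0.585.

0.585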